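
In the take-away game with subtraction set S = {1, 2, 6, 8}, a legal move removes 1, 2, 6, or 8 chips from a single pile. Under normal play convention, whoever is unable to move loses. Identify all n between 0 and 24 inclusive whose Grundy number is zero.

0, 3, 7, 10, 14, 17, 21, 24

G(0) = 0
G(1) = mex{0} = 1
G(2) = mex{1,0} = 2
G(3) = mex{2,1} = 0
G(4) = mex{0,2} = 1
G(5) = mex{1,0} = 2
G(6) = mex{2,1,0} = 3
G(7) = mex{3,2,1} = 0
G(8) = mex{0,3,2,0} = 1
G(9) = mex{1,0,0,1} = 2
G(10) = mex{2,1,1,2} = 0
G(11) = mex{0,2,2,0} = 1
G(12) = mex{1,0,3,1} = 2
G(13) = mex{2,1,0,2} = 3
G(14) = mex{3,2,1,3} = 0
G(15) = mex{0,3,2,0} = 1
G(16) = mex{1,0,0,1} = 2
G(17) = mex{2,1,1,2} = 0
G(18) = mex{0,2,2,0} = 1
G(19) = mex{1,0,3,1} = 2
G(20) = mex{2,1,0,2} = 3
G(21) = mex{3,2,1,3} = 0
G(22) = mex{0,3,2,0} = 1
G(23) = mex{1,0,0,1} = 2
G(24) = mex{2,1,1,2} = 0
P-positions are exactly the n with G(n) = 0.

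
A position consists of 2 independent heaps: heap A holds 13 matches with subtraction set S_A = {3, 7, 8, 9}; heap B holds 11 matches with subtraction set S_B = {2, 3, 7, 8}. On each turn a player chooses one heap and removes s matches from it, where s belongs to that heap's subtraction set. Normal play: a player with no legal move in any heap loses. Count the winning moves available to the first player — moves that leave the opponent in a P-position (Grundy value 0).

3

Heap A, S = {3, 7, 8, 9}:
G(0) = 0
G(1) = mex{} = 0
G(2) = mex{} = 0
G(3) = mex{0} = 1
G(4) = mex{0} = 1
G(5) = mex{0} = 1
G(6) = mex{1} = 0
G(7) = mex{1,0} = 2
G(8) = mex{1,0,0} = 2
G(9) = mex{0,0,0,0} = 1
G(10) = mex{2,1,0,0} = 3
G(11) = mex{2,1,1,0} = 3
G(12) = mex{1,1,1,1} = 0
G(13) = mex{3,0,1,1} = 2
G_A(13) = 2.
Heap B, S = {2, 3, 7, 8}:
G(0) = 0
G(1) = mex{} = 0
G(2) = mex{0} = 1
G(3) = mex{0,0} = 1
G(4) = mex{1,0} = 2
G(5) = mex{1,1} = 0
G(6) = mex{2,1} = 0
G(7) = mex{0,2,0} = 1
G(8) = mex{0,0,0,0} = 1
G(9) = mex{1,0,1,0} = 2
G(10) = mex{1,1,1,1} = 0
G(11) = mex{2,1,2,1} = 0
G_B(11) = 0.
Combined Grundy value = 2 ⊕ 0 = 2.
A winning move leaves total XOR = 0, i.e. changes one component's Grundy value g to g ⊕ X where X is the current total.
Heap A: need g' = 2⊕2 = 0. Options: 13−3→G=3, 13−7→G=0, 13−8→G=1, 13−9→G=1. Hits: 1.
Heap B: need g' = 0⊕2 = 2. Options: 11−2→G=2, 11−3→G=1, 11−7→G=2, 11−8→G=1. Hits: 2.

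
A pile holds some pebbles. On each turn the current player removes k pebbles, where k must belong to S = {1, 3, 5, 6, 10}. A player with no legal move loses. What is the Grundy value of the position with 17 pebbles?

2

n :  0  1  2  3  4  5  6  7  8  9 10 11 12 13 14 15 16 17
G :  0  1  0  1  0  1  2  3  2  3  2  0  1  0  1  0  1  2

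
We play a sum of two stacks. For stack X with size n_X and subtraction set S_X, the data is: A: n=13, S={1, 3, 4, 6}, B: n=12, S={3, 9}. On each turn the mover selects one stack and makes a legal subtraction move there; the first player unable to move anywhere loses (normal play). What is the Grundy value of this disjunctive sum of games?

Stack A, S = {1, 3, 4, 6}:
G(0) = 0
G(1) = mex{0} = 1
G(2) = mex{1} = 0
G(3) = mex{0,0} = 1
G(4) = mex{1,1,0} = 2
G(5) = mex{2,0,1} = 3
G(6) = mex{3,1,0,0} = 2
G(7) = mex{2,2,1,1} = 0
G(8) = mex{0,3,2,0} = 1
G(9) = mex{1,2,3,1} = 0
G(10) = mex{0,0,2,2} = 1
G(11) = mex{1,1,0,3} = 2
G(12) = mex{2,0,1,2} = 3
G(13) = mex{3,1,0,0} = 2
G_A(13) = 2.
Stack B, S = {3, 9}:
n :  0  1  2  3  4  5  6  7  8  9 10 11 12
G :  0  0  0  1  1  1  0  0  0  1  1  1  0
G_B(12) = 0.
Combined Grundy value = 2 ⊕ 0 = 2.

2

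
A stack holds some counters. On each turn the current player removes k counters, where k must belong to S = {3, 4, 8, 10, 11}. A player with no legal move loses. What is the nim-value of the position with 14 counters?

0

G(0) = 0
G(1) = mex{} = 0
G(2) = mex{} = 0
G(3) = mex{0} = 1
G(4) = mex{0,0} = 1
G(5) = mex{0,0} = 1
G(6) = mex{1,0} = 2
G(7) = mex{1,1} = 0
G(8) = mex{1,1,0} = 2
G(9) = mex{2,1,0} = 3
G(10) = mex{0,2,0,0} = 1
G(11) = mex{2,0,1,0,0} = 3
G(12) = mex{3,2,1,0,0} = 4
G(13) = mex{1,3,1,1,0} = 2
G(14) = mex{3,1,2,1,1} = 0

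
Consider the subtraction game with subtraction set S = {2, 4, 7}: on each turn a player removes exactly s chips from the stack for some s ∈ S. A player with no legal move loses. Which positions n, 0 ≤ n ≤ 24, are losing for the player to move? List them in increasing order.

G(0) = 0
G(1) = mex{} = 0
G(2) = mex{0} = 1
G(3) = mex{0} = 1
G(4) = mex{1,0} = 2
G(5) = mex{1,0} = 2
G(6) = mex{2,1} = 0
G(7) = mex{2,1,0} = 3
G(8) = mex{0,2,0} = 1
G(9) = mex{3,2,1} = 0
G(10) = mex{1,0,1} = 2
G(11) = mex{0,3,2} = 1
G(12) = mex{2,1,2} = 0
G(13) = mex{1,0,0} = 2
G(14) = mex{0,2,3} = 1
G(15) = mex{2,1,1} = 0
G(16) = mex{1,0,0} = 2
G(17) = mex{0,2,2} = 1
G(18) = mex{2,1,1} = 0
G(19) = mex{1,0,0} = 2
G(20) = mex{0,2,2} = 1
G(21) = mex{2,1,1} = 0
G(22) = mex{1,0,0} = 2
G(23) = mex{0,2,2} = 1
G(24) = mex{2,1,1} = 0
P-positions are exactly the n with G(n) = 0.

0, 1, 6, 9, 12, 15, 18, 21, 24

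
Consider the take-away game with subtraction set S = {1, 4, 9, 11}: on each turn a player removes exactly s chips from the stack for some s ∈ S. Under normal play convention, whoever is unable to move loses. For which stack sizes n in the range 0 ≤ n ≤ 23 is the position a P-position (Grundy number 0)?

0, 2, 5, 7, 10, 12, 15, 17, 20, 22

G(0) = 0
G(1) = mex{0} = 1
G(2) = mex{1} = 0
G(3) = mex{0} = 1
G(4) = mex{1,0} = 2
G(5) = mex{2,1} = 0
G(6) = mex{0,0} = 1
G(7) = mex{1,1} = 0
G(8) = mex{0,2} = 1
G(9) = mex{1,0,0} = 2
G(10) = mex{2,1,1} = 0
G(11) = mex{0,0,0,0} = 1
G(12) = mex{1,1,1,1} = 0
G(13) = mex{0,2,2,0} = 1
G(14) = mex{1,0,0,1} = 2
G(15) = mex{2,1,1,2} = 0
G(16) = mex{0,0,0,0} = 1
G(17) = mex{1,1,1,1} = 0
G(18) = mex{0,2,2,0} = 1
G(19) = mex{1,0,0,1} = 2
G(20) = mex{2,1,1,2} = 0
G(21) = mex{0,0,0,0} = 1
G(22) = mex{1,1,1,1} = 0
G(23) = mex{0,2,2,0} = 1
P-positions are exactly the n with G(n) = 0.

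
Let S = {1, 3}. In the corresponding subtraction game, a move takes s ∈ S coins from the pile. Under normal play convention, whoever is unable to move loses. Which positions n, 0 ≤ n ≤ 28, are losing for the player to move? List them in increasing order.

G(0) = 0
G(1) = mex{0} = 1
G(2) = mex{1} = 0
G(3) = mex{0,0} = 1
G(4) = mex{1,1} = 0
G(5) = mex{0,0} = 1
G(6) = mex{1,1} = 0
G(7) = mex{0,0} = 1
G(8) = mex{1,1} = 0
G(9) = mex{0,0} = 1
G(10) = mex{1,1} = 0
G(11) = mex{0,0} = 1
G(12) = mex{1,1} = 0
G(13) = mex{0,0} = 1
G(14) = mex{1,1} = 0
G(15) = mex{0,0} = 1
G(16) = mex{1,1} = 0
G(17) = mex{0,0} = 1
G(18) = mex{1,1} = 0
G(19) = mex{0,0} = 1
G(20) = mex{1,1} = 0
G(21) = mex{0,0} = 1
G(22) = mex{1,1} = 0
G(23) = mex{0,0} = 1
G(24) = mex{1,1} = 0
G(25) = mex{0,0} = 1
G(26) = mex{1,1} = 0
G(27) = mex{0,0} = 1
G(28) = mex{1,1} = 0
P-positions are exactly the n with G(n) = 0.

0, 2, 4, 6, 8, 10, 12, 14, 16, 18, 20, 22, 24, 26, 28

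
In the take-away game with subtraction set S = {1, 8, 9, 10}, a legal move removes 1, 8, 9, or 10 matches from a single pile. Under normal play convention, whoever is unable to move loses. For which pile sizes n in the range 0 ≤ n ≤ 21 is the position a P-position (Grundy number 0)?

n :  0  1  2  3  4  5  6  7  8  9 10 11 12 13 14 15 16 17 18 19 20 21
G :  0  1  0  1  0  1  0  1  2  3  2  3  2  3  2  3  4  0  1  0  1  0
P-positions are exactly the n with G(n) = 0.

0, 2, 4, 6, 17, 19, 21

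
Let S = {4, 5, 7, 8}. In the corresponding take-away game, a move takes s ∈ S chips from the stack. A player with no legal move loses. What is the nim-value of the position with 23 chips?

2

n :  0  1  2  3  4  5  6  7  8  9 10 11 12 13 14 15 16 17 18 19 20 21 22 23
G :  0  0  0  0  1  1  1  1  2  2  2  2  0  0  0  0  1  1  1  1  2  2  2  2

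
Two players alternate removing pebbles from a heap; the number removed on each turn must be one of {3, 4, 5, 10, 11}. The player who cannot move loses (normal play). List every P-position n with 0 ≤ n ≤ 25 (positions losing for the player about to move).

0, 1, 2, 8, 9, 15, 16, 17, 23, 24

n :  0  1  2  3  4  5  6  7  8  9 10 11 12 13 14 15 16 17 18 19 20 21 22 23 24 25
G :  0  0  0  1  1  1  2  2  0  0  3  1  1  2  2  0  0  0  1  1  1  2  2  0  0  3
P-positions are exactly the n with G(n) = 0.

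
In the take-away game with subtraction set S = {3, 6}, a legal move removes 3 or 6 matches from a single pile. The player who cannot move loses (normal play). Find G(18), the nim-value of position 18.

0

G(0) = 0
G(1) = mex{} = 0
G(2) = mex{} = 0
G(3) = mex{0} = 1
G(4) = mex{0} = 1
G(5) = mex{0} = 1
G(6) = mex{1,0} = 2
G(7) = mex{1,0} = 2
G(8) = mex{1,0} = 2
G(9) = mex{2,1} = 0
G(10) = mex{2,1} = 0
G(11) = mex{2,1} = 0
G(12) = mex{0,2} = 1
G(13) = mex{0,2} = 1
G(14) = mex{0,2} = 1
G(15) = mex{1,0} = 2
G(16) = mex{1,0} = 2
G(17) = mex{1,0} = 2
G(18) = mex{2,1} = 0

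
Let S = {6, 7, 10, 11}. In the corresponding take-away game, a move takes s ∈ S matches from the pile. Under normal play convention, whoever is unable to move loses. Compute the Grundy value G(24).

n :  0  1  2  3  4  5  6  7  8  9 10 11 12 13 14 15 16 17 18 19 20 21 22 23 24
G :  0  0  0  0  0  0  1  1  1  1  1  1  2  2  2  2  2  0  0  0  0  0  0  1  1

1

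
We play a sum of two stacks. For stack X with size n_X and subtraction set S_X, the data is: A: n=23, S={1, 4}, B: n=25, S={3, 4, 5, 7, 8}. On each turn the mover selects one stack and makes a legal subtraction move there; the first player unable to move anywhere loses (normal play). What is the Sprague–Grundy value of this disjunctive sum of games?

0

Stack A, S = {1, 4}:
n :  0  1  2  3  4  5  6  7  8  9 10 11 12 13 14 15 16 17 18 19 20 21 22 23
G :  0  1  0  1  2  0  1  0  1  2  0  1  0  1  2  0  1  0  1  2  0  1  0  1
G_A(23) = 1.
Stack B, S = {3, 4, 5, 7, 8}:
G(0) = 0
G(1) = mex{} = 0
G(2) = mex{} = 0
G(3) = mex{0} = 1
G(4) = mex{0,0} = 1
G(5) = mex{0,0,0} = 1
G(6) = mex{1,0,0} = 2
G(7) = mex{1,1,0,0} = 2
G(8) = mex{1,1,1,0,0} = 2
G(9) = mex{2,1,1,0,0} = 3
G(10) = mex{2,2,1,1,0} = 3
G(11) = mex{2,2,2,1,1} = 0
G(12) = mex{3,2,2,1,1} = 0
G(13) = mex{3,3,2,2,1} = 0
G(14) = mex{0,3,3,2,2} = 1
G(15) = mex{0,0,3,2,2} = 1
G(16) = mex{0,0,0,3,2} = 1
G(17) = mex{1,0,0,3,3} = 2
G(18) = mex{1,1,0,0,3} = 2
G(19) = mex{1,1,1,0,0} = 2
G(20) = mex{2,1,1,0,0} = 3
G(21) = mex{2,2,1,1,0} = 3
G(22) = mex{2,2,2,1,1} = 0
G(23) = mex{3,2,2,1,1} = 0
G(24) = mex{3,3,2,2,1} = 0
G(25) = mex{0,3,3,2,2} = 1
G_B(25) = 1.
Combined Grundy value = 1 ⊕ 1 = 0.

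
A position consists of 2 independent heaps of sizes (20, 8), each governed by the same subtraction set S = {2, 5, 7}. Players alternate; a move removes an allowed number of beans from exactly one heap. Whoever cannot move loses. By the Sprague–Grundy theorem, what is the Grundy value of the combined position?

1

All heaps use S = {2, 5, 7}:
n :  0  1  2  3  4  5  6  7  8  9 10 11 12 13 14 15 16 17 18 19 20
G :  0  0  1  1  0  2  1  3  2  2  0  3  1  0  0  1  1  2  2  3  3
Heap A: G(20) = 3.
Heap B: G(8) = 2.
Combined Grundy value = 3 ⊕ 2 = 1.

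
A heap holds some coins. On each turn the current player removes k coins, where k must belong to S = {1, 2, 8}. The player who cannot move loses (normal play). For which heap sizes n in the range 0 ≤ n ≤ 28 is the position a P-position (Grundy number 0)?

0, 3, 6, 9, 12, 15, 18, 21, 24, 27

n :  0  1  2  3  4  5  6  7  8  9 10 11 12 13 14 15 16 17 18 19 20 21 22 23 24 25 26 27 28
G :  0  1  2  0  1  2  0  1  2  0  1  2  0  1  2  0  1  2  0  1  2  0  1  2  0  1  2  0  1
P-positions are exactly the n with G(n) = 0.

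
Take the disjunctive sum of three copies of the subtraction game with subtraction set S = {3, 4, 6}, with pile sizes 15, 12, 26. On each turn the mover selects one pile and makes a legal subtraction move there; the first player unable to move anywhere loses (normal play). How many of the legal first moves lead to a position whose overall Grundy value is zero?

All piles use S = {3, 4, 6}:
G(0) = 0
G(1) = mex{} = 0
G(2) = mex{} = 0
G(3) = mex{0} = 1
G(4) = mex{0,0} = 1
G(5) = mex{0,0} = 1
G(6) = mex{1,0,0} = 2
G(7) = mex{1,1,0} = 2
G(8) = mex{1,1,0} = 2
G(9) = mex{2,1,1} = 0
G(10) = mex{2,2,1} = 0
G(11) = mex{2,2,1} = 0
G(12) = mex{0,2,2} = 1
G(13) = mex{0,0,2} = 1
G(14) = mex{0,0,2} = 1
G(15) = mex{1,0,0} = 2
G(16) = mex{1,1,0} = 2
G(17) = mex{1,1,0} = 2
G(18) = mex{2,1,1} = 0
G(19) = mex{2,2,1} = 0
G(20) = mex{2,2,1} = 0
G(21) = mex{0,2,2} = 1
G(22) = mex{0,0,2} = 1
G(23) = mex{0,0,2} = 1
G(24) = mex{1,0,0} = 2
G(25) = mex{1,1,0} = 2
G(26) = mex{1,1,0} = 2
Pile A: G(15) = 2.
Pile B: G(12) = 1.
Pile C: G(26) = 2.
Combined Grundy value = 2 ⊕ 1 ⊕ 2 = 1.
A winning move leaves total XOR = 0, i.e. changes one component's Grundy value g to g ⊕ X where X is the current total.
Pile A: need g' = 2⊕1 = 3. Options: 15−3→G=1, 15−4→G=0, 15−6→G=0. Hits: 0.
Pile B: need g' = 1⊕1 = 0. Options: 12−3→G=0, 12−4→G=2, 12−6→G=2. Hits: 1.
Pile C: need g' = 2⊕1 = 3. Options: 26−3→G=1, 26−4→G=1, 26−6→G=0. Hits: 0.

1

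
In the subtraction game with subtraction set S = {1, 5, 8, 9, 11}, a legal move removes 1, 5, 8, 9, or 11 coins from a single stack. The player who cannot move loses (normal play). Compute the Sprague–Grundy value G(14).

2

n :  0  1  2  3  4  5  6  7  8  9 10 11 12 13 14
G :  0  1  0  1  0  1  0  1  2  3  2  3  2  3  2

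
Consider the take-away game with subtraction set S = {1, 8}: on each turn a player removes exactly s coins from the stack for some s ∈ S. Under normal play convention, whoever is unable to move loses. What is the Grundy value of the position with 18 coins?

0

G(0) = 0
G(1) = mex{0} = 1
G(2) = mex{1} = 0
G(3) = mex{0} = 1
G(4) = mex{1} = 0
G(5) = mex{0} = 1
G(6) = mex{1} = 0
G(7) = mex{0} = 1
G(8) = mex{1,0} = 2
G(9) = mex{2,1} = 0
G(10) = mex{0,0} = 1
G(11) = mex{1,1} = 0
G(12) = mex{0,0} = 1
G(13) = mex{1,1} = 0
G(14) = mex{0,0} = 1
G(15) = mex{1,1} = 0
G(16) = mex{0,2} = 1
G(17) = mex{1,0} = 2
G(18) = mex{2,1} = 0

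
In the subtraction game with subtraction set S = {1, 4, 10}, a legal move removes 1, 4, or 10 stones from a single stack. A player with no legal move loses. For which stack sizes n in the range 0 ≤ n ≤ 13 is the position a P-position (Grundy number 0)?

0, 2, 5, 7, 13

G(0) = 0
G(1) = mex{0} = 1
G(2) = mex{1} = 0
G(3) = mex{0} = 1
G(4) = mex{1,0} = 2
G(5) = mex{2,1} = 0
G(6) = mex{0,0} = 1
G(7) = mex{1,1} = 0
G(8) = mex{0,2} = 1
G(9) = mex{1,0} = 2
G(10) = mex{2,1,0} = 3
G(11) = mex{3,0,1} = 2
G(12) = mex{2,1,0} = 3
G(13) = mex{3,2,1} = 0
P-positions are exactly the n with G(n) = 0.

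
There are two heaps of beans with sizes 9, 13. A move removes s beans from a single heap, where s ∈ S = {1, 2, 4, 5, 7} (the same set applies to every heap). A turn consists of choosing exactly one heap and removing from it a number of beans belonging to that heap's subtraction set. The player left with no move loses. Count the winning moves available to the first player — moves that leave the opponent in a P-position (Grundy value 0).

5

All heaps use S = {1, 2, 4, 5, 7}:
G(0) = 0
G(1) = mex{0} = 1
G(2) = mex{1,0} = 2
G(3) = mex{2,1} = 0
G(4) = mex{0,2,0} = 1
G(5) = mex{1,0,1,0} = 2
G(6) = mex{2,1,2,1} = 0
G(7) = mex{0,2,0,2,0} = 1
G(8) = mex{1,0,1,0,1} = 2
G(9) = mex{2,1,2,1,2} = 0
G(10) = mex{0,2,0,2,0} = 1
G(11) = mex{1,0,1,0,1} = 2
G(12) = mex{2,1,2,1,2} = 0
G(13) = mex{0,2,0,2,0} = 1
Heap A: G(9) = 0.
Heap B: G(13) = 1.
Combined Grundy value = 0 ⊕ 1 = 1.
A winning move leaves total XOR = 0, i.e. changes one component's Grundy value g to g ⊕ X where X is the current total.
Heap A: need g' = 0⊕1 = 1. Options: 9−1→G=2, 9−2→G=1, 9−4→G=2, 9−5→G=1, 9−7→G=2. Hits: 2.
Heap B: need g' = 1⊕1 = 0. Options: 13−1→G=0, 13−2→G=2, 13−4→G=0, 13−5→G=2, 13−7→G=0. Hits: 3.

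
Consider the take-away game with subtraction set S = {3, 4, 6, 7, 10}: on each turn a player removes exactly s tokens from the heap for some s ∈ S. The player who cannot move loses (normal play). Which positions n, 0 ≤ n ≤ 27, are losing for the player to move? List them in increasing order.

n :  0  1  2  3  4  5  6  7  8  9 10 11 12 13 14 15 16 17 18 19 20 21 22 23 24 25 26 27
G :  0  0  0  1  1  1  2  2  2  3  3  3  4  0  0  0  1  1  1  2  2  2  3  3  3  4  0  0
P-positions are exactly the n with G(n) = 0.

0, 1, 2, 13, 14, 15, 26, 27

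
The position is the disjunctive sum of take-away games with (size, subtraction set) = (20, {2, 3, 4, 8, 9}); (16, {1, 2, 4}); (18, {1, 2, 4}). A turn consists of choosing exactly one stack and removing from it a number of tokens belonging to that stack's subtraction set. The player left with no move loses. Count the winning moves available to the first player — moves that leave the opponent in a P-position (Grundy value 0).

0

Stack A, S = {2, 3, 4, 8, 9}:
G(0) = 0
G(1) = mex{} = 0
G(2) = mex{0} = 1
G(3) = mex{0,0} = 1
G(4) = mex{1,0,0} = 2
G(5) = mex{1,1,0} = 2
G(6) = mex{2,1,1} = 0
G(7) = mex{2,2,1} = 0
G(8) = mex{0,2,2,0} = 1
G(9) = mex{0,0,2,0,0} = 1
G(10) = mex{1,0,0,1,0} = 2
G(11) = mex{1,1,0,1,1} = 2
G(12) = mex{2,1,1,2,1} = 0
G(13) = mex{2,2,1,2,2} = 0
G(14) = mex{0,2,2,0,2} = 1
G(15) = mex{0,0,2,0,0} = 1
G(16) = mex{1,0,0,1,0} = 2
G(17) = mex{1,1,0,1,1} = 2
G(18) = mex{2,1,1,2,1} = 0
G(19) = mex{2,2,1,2,2} = 0
G(20) = mex{0,2,2,0,2} = 1
G_A(20) = 1.
Stack B, S = {1, 2, 4}:
G(0) = 0
G(1) = mex{0} = 1
G(2) = mex{1,0} = 2
G(3) = mex{2,1} = 0
G(4) = mex{0,2,0} = 1
G(5) = mex{1,0,1} = 2
G(6) = mex{2,1,2} = 0
G(7) = mex{0,2,0} = 1
G(8) = mex{1,0,1} = 2
G(9) = mex{2,1,2} = 0
G(10) = mex{0,2,0} = 1
G(11) = mex{1,0,1} = 2
G(12) = mex{2,1,2} = 0
G(13) = mex{0,2,0} = 1
G(14) = mex{1,0,1} = 2
G(15) = mex{2,1,2} = 0
G(16) = mex{0,2,0} = 1
G_B(16) = 1.
Stack C, S = {1, 2, 4}:
n :  0  1  2  3  4  5  6  7  8  9 10 11 12 13 14 15 16 17 18
G :  0  1  2  0  1  2  0  1  2  0  1  2  0  1  2  0  1  2  0
G_C(18) = 0.
Combined Grundy value = 1 ⊕ 1 ⊕ 0 = 0.
A winning move leaves total XOR = 0, i.e. changes one component's Grundy value g to g ⊕ X where X is the current total.
Stack A: target g' = 1⊕0 = 1, but every legal move changes the Grundy value (mex property), so 0 moves.
Stack B: target g' = 1⊕0 = 1, but every legal move changes the Grundy value (mex property), so 0 moves.
Stack C: target g' = 0⊕0 = 0, but every legal move changes the Grundy value (mex property), so 0 moves.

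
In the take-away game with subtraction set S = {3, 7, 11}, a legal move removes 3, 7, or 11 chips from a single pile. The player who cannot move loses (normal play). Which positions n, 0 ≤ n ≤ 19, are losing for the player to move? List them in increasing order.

n :  0  1  2  3  4  5  6  7  8  9 10 11 12 13 14 15 16 17 18 19
G :  0  0  0  1  1  1  0  2  2  1  0  3  2  1  0  0  0  1  1  1
P-positions are exactly the n with G(n) = 0.

0, 1, 2, 6, 10, 14, 15, 16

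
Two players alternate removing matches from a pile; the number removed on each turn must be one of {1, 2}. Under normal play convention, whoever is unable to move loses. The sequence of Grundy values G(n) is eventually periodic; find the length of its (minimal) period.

3

n :  0  1  2  3  4  5  6  7  8  9 10 11 12 13 14
G :  0  1  2  0  1  2  0  1  2  0  1  2  0  1  2
G(n+3) = G(n) holds for n = 0,…,1 (a full window of length max(S) = 2), so the sequence is purely periodic with period 3.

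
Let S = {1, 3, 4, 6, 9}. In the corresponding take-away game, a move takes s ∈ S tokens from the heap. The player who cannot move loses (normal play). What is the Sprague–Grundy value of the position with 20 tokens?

1

n :  0  1  2  3  4  5  6  7  8  9 10 11 12 13 14 15 16 17 18 19 20
G :  0  1  0  1  2  3  2  0  1  4  3  2  0  1  0  1  2  3  2  0  1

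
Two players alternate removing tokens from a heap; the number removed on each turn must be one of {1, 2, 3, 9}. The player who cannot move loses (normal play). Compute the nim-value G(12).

n :  0  1  2  3  4  5  6  7  8  9 10 11 12
G :  0  1  2  3  0  1  2  3  0  1  2  3  0

0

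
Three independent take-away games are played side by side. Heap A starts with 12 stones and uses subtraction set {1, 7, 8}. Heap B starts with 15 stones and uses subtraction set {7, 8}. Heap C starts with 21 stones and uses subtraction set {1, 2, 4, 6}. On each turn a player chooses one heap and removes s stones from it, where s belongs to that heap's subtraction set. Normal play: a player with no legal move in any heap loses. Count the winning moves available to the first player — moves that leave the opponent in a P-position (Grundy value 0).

0

Heap A, S = {1, 7, 8}:
n :  0  1  2  3  4  5  6  7  8  9 10 11 12
G :  0  1  0  1  0  1  0  1  2  3  2  3  2
G_A(12) = 2.
Heap B, S = {7, 8}:
G(0) = 0
G(1) = mex{} = 0
G(2) = mex{} = 0
G(3) = mex{} = 0
G(4) = mex{} = 0
G(5) = mex{} = 0
G(6) = mex{} = 0
G(7) = mex{0} = 1
G(8) = mex{0,0} = 1
G(9) = mex{0,0} = 1
G(10) = mex{0,0} = 1
G(11) = mex{0,0} = 1
G(12) = mex{0,0} = 1
G(13) = mex{0,0} = 1
G(14) = mex{1,0} = 2
G(15) = mex{1,1} = 0
G_B(15) = 0.
Heap C, S = {1, 2, 4, 6}:
G(0) = 0
G(1) = mex{0} = 1
G(2) = mex{1,0} = 2
G(3) = mex{2,1} = 0
G(4) = mex{0,2,0} = 1
G(5) = mex{1,0,1} = 2
G(6) = mex{2,1,2,0} = 3
G(7) = mex{3,2,0,1} = 4
G(8) = mex{4,3,1,2} = 0
G(9) = mex{0,4,2,0} = 1
G(10) = mex{1,0,3,1} = 2
G(11) = mex{2,1,4,2} = 0
G(12) = mex{0,2,0,3} = 1
G(13) = mex{1,0,1,4} = 2
G(14) = mex{2,1,2,0} = 3
G(15) = mex{3,2,0,1} = 4
G(16) = mex{4,3,1,2} = 0
G(17) = mex{0,4,2,0} = 1
G(18) = mex{1,0,3,1} = 2
G(19) = mex{2,1,4,2} = 0
G(20) = mex{0,2,0,3} = 1
G(21) = mex{1,0,1,4} = 2
G_C(21) = 2.
Combined Grundy value = 2 ⊕ 0 ⊕ 2 = 0.
A winning move leaves total XOR = 0, i.e. changes one component's Grundy value g to g ⊕ X where X is the current total.
Heap A: target g' = 2⊕0 = 2, but every legal move changes the Grundy value (mex property), so 0 moves.
Heap B: target g' = 0⊕0 = 0, but every legal move changes the Grundy value (mex property), so 0 moves.
Heap C: target g' = 2⊕0 = 2, but every legal move changes the Grundy value (mex property), so 0 moves.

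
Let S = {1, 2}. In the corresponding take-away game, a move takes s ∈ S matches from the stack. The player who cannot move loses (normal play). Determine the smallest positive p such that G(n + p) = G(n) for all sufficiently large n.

3

G(0) = 0
G(1) = mex{0} = 1
G(2) = mex{1,0} = 2
G(3) = mex{2,1} = 0
G(4) = mex{0,2} = 1
G(5) = mex{1,0} = 2
G(6) = mex{2,1} = 0
G(7) = mex{0,2} = 1
G(8) = mex{1,0} = 2
G(9) = mex{2,1} = 0
G(10) = mex{0,2} = 1
G(11) = mex{1,0} = 2
G(12) = mex{2,1} = 0
G(13) = mex{0,2} = 1
G(14) = mex{1,0} = 2
G(n+3) = G(n) holds for n = 0,…,1 (a full window of length max(S) = 2), so the sequence is purely periodic with period 3.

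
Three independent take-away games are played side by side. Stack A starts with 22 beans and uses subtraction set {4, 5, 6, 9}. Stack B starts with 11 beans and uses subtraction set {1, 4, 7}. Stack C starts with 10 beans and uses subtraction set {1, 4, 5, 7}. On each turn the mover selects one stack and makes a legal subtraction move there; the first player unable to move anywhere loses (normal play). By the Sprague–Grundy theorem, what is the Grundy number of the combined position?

Stack A, S = {4, 5, 6, 9}:
G(0) = 0
G(1) = mex{} = 0
G(2) = mex{} = 0
G(3) = mex{} = 0
G(4) = mex{0} = 1
G(5) = mex{0,0} = 1
G(6) = mex{0,0,0} = 1
G(7) = mex{0,0,0} = 1
G(8) = mex{1,0,0} = 2
G(9) = mex{1,1,0,0} = 2
G(10) = mex{1,1,1,0} = 2
G(11) = mex{1,1,1,0} = 2
G(12) = mex{2,1,1,0} = 3
G(13) = mex{2,2,1,1} = 0
G(14) = mex{2,2,2,1} = 0
G(15) = mex{2,2,2,1} = 0
G(16) = mex{3,2,2,1} = 0
G(17) = mex{0,3,2,2} = 1
G(18) = mex{0,0,3,2} = 1
G(19) = mex{0,0,0,2} = 1
G(20) = mex{0,0,0,2} = 1
G(21) = mex{1,0,0,3} = 2
G(22) = mex{1,1,0,0} = 2
G_A(22) = 2.
Stack B, S = {1, 4, 7}:
n :  0  1  2  3  4  5  6  7  8  9 10 11
G :  0  1  0  1  2  0  1  2  0  1  0  1
G_B(11) = 1.
Stack C, S = {1, 4, 5, 7}:
n :  0  1  2  3  4  5  6  7  8  9 10
G :  0  1  0  1  2  3  2  3  0  1  0
G_C(10) = 0.
Combined Grundy value = 2 ⊕ 1 ⊕ 0 = 3.

3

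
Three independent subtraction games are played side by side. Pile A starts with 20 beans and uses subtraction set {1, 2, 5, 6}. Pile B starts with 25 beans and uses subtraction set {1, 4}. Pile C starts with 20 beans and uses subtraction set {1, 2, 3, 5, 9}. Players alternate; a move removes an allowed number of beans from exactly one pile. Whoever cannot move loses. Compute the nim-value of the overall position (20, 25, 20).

3

Pile A, S = {1, 2, 5, 6}:
G(0) = 0
G(1) = mex{0} = 1
G(2) = mex{1,0} = 2
G(3) = mex{2,1} = 0
G(4) = mex{0,2} = 1
G(5) = mex{1,0,0} = 2
G(6) = mex{2,1,1,0} = 3
G(7) = mex{3,2,2,1} = 0
G(8) = mex{0,3,0,2} = 1
G(9) = mex{1,0,1,0} = 2
G(10) = mex{2,1,2,1} = 0
G(11) = mex{0,2,3,2} = 1
G(12) = mex{1,0,0,3} = 2
G(13) = mex{2,1,1,0} = 3
G(14) = mex{3,2,2,1} = 0
G(15) = mex{0,3,0,2} = 1
G(16) = mex{1,0,1,0} = 2
G(17) = mex{2,1,2,1} = 0
G(18) = mex{0,2,3,2} = 1
G(19) = mex{1,0,0,3} = 2
G(20) = mex{2,1,1,0} = 3
G_A(20) = 3.
Pile B, S = {1, 4}:
n :  0  1  2  3  4  5  6  7  8  9 10 11 12 13 14 15 16 17 18 19 20 21 22 23 24 25
G :  0  1  0  1  2  0  1  0  1  2  0  1  0  1  2  0  1  0  1  2  0  1  0  1  2  0
G_B(25) = 0.
Pile C, S = {1, 2, 3, 5, 9}:
n :  0  1  2  3  4  5  6  7  8  9 10 11 12 13 14 15 16 17 18 19 20
G :  0  1  2  3  0  1  2  3  0  1  2  3  0  1  2  3  0  1  2  3  0
G_C(20) = 0.
Combined Grundy value = 3 ⊕ 0 ⊕ 0 = 3.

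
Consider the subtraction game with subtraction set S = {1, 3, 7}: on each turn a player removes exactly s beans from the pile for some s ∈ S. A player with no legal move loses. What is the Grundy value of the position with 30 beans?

G(0) = 0
G(1) = mex{0} = 1
G(2) = mex{1} = 0
G(3) = mex{0,0} = 1
G(4) = mex{1,1} = 0
G(5) = mex{0,0} = 1
G(6) = mex{1,1} = 0
G(7) = mex{0,0,0} = 1
G(8) = mex{1,1,1} = 0
G(9) = mex{0,0,0} = 1
G(10) = mex{1,1,1} = 0
G(11) = mex{0,0,0} = 1
G(12) = mex{1,1,1} = 0
G(13) = mex{0,0,0} = 1
G(14) = mex{1,1,1} = 0
G(15) = mex{0,0,0} = 1
G(16) = mex{1,1,1} = 0
G(17) = mex{0,0,0} = 1
G(18) = mex{1,1,1} = 0
G(19) = mex{0,0,0} = 1
G(20) = mex{1,1,1} = 0
G(21) = mex{0,0,0} = 1
G(22) = mex{1,1,1} = 0
G(23) = mex{0,0,0} = 1
G(24) = mex{1,1,1} = 0
G(25) = mex{0,0,0} = 1
G(26) = mex{1,1,1} = 0
G(27) = mex{0,0,0} = 1
G(28) = mex{1,1,1} = 0
G(29) = mex{0,0,0} = 1
G(30) = mex{1,1,1} = 0

0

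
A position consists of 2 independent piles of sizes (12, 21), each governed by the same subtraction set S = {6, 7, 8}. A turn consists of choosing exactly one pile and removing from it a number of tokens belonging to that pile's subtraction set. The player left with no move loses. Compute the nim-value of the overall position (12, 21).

All piles use S = {6, 7, 8}:
n :  0  1  2  3  4  5  6  7  8  9 10 11 12 13 14 15 16 17 18 19 20 21
G :  0  0  0  0  0  0  1  1  1  1  1  1  2  2  0  0  0  0  0  0  1  1
Pile A: G(12) = 2.
Pile B: G(21) = 1.
Combined Grundy value = 2 ⊕ 1 = 3.

3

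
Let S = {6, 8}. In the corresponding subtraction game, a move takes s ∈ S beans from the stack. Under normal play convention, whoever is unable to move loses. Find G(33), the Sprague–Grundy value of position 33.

0

n :  0  1  2  3  4  5  6  7  8  9 10 11 12 13 14 15 16 17 18 19 20 21 22 23 24 25 26 27 28 29 30 31 32 33
G :  0  0  0  0  0  0  1  1  1  1  1  1  2  2  0  0  0  0  0  0  1  1  1  1  1  1  2  2  0  0  0  0  0  0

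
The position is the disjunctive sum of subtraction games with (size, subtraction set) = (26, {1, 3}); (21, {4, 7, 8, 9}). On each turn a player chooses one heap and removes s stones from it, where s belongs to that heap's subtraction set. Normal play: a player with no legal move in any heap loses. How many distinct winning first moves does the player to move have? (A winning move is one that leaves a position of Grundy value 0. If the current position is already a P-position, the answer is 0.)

Heap A, S = {1, 3}:
G(0) = 0
G(1) = mex{0} = 1
G(2) = mex{1} = 0
G(3) = mex{0,0} = 1
G(4) = mex{1,1} = 0
G(5) = mex{0,0} = 1
G(6) = mex{1,1} = 0
G(7) = mex{0,0} = 1
G(8) = mex{1,1} = 0
G(9) = mex{0,0} = 1
G(10) = mex{1,1} = 0
G(11) = mex{0,0} = 1
G(12) = mex{1,1} = 0
G(13) = mex{0,0} = 1
G(14) = mex{1,1} = 0
G(15) = mex{0,0} = 1
G(16) = mex{1,1} = 0
G(17) = mex{0,0} = 1
G(18) = mex{1,1} = 0
G(19) = mex{0,0} = 1
G(20) = mex{1,1} = 0
G(21) = mex{0,0} = 1
G(22) = mex{1,1} = 0
G(23) = mex{0,0} = 1
G(24) = mex{1,1} = 0
G(25) = mex{0,0} = 1
G(26) = mex{1,1} = 0
G_A(26) = 0.
Heap B, S = {4, 7, 8, 9}:
n :  0  1  2  3  4  5  6  7  8  9 10 11 12 13 14 15 16 17 18 19 20 21
G :  0  0  0  0  1  1  1  1  2  2  2  2  3  0  0  0  0  1  1  1  1  2
G_B(21) = 2.
Combined Grundy value = 0 ⊕ 2 = 2.
A winning move leaves total XOR = 0, i.e. changes one component's Grundy value g to g ⊕ X where X is the current total.
Heap A: need g' = 0⊕2 = 2. Options: 26−1→G=1, 26−3→G=1. Hits: 0.
Heap B: need g' = 2⊕2 = 0. Options: 21−4→G=1, 21−7→G=0, 21−8→G=0, 21−9→G=3. Hits: 2.

2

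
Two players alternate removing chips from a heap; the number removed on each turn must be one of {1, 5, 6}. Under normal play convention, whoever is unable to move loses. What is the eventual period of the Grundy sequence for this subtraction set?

G(0) = 0
G(1) = mex{0} = 1
G(2) = mex{1} = 0
G(3) = mex{0} = 1
G(4) = mex{1} = 0
G(5) = mex{0,0} = 1
G(6) = mex{1,1,0} = 2
G(7) = mex{2,0,1} = 3
G(8) = mex{3,1,0} = 2
G(9) = mex{2,0,1} = 3
G(10) = mex{3,1,0} = 2
G(11) = mex{2,2,1} = 0
G(12) = mex{0,3,2} = 1
G(13) = mex{1,2,3} = 0
G(14) = mex{0,3,2} = 1
G(15) = mex{1,2,3} = 0
G(16) = mex{0,0,2} = 1
G(17) = mex{1,1,0} = 2
G(18) = mex{2,0,1} = 3
G(19) = mex{3,1,0} = 2
G(20) = mex{2,0,1} = 3
G(21) = mex{3,1,0} = 2
G(22) = mex{2,2,1} = 0
G(23) = mex{0,3,2} = 1
G(n+11) = G(n) holds for n = 0,…,5 (a full window of length max(S) = 6), so the sequence is purely periodic with period 11.

11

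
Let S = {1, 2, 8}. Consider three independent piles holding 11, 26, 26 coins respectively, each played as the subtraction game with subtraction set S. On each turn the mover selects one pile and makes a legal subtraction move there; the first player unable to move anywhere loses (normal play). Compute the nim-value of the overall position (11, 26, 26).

All piles use S = {1, 2, 8}:
n :  0  1  2  3  4  5  6  7  8  9 10 11 12 13 14 15 16 17 18 19 20 21 22 23 24 25 26
G :  0  1  2  0  1  2  0  1  2  0  1  2  0  1  2  0  1  2  0  1  2  0  1  2  0  1  2
Pile A: G(11) = 2.
Pile B: G(26) = 2.
Pile C: G(26) = 2.
Combined Grundy value = 2 ⊕ 2 ⊕ 2 = 2.

2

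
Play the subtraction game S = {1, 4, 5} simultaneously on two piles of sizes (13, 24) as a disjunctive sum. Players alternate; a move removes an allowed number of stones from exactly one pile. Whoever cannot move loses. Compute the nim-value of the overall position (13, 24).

All piles use S = {1, 4, 5}:
G(0) = 0
G(1) = mex{0} = 1
G(2) = mex{1} = 0
G(3) = mex{0} = 1
G(4) = mex{1,0} = 2
G(5) = mex{2,1,0} = 3
G(6) = mex{3,0,1} = 2
G(7) = mex{2,1,0} = 3
G(8) = mex{3,2,1} = 0
G(9) = mex{0,3,2} = 1
G(10) = mex{1,2,3} = 0
G(11) = mex{0,3,2} = 1
G(12) = mex{1,0,3} = 2
G(13) = mex{2,1,0} = 3
G(14) = mex{3,0,1} = 2
G(15) = mex{2,1,0} = 3
G(16) = mex{3,2,1} = 0
G(17) = mex{0,3,2} = 1
G(18) = mex{1,2,3} = 0
G(19) = mex{0,3,2} = 1
G(20) = mex{1,0,3} = 2
G(21) = mex{2,1,0} = 3
G(22) = mex{3,0,1} = 2
G(23) = mex{2,1,0} = 3
G(24) = mex{3,2,1} = 0
Pile A: G(13) = 3.
Pile B: G(24) = 0.
Combined Grundy value = 3 ⊕ 0 = 3.

3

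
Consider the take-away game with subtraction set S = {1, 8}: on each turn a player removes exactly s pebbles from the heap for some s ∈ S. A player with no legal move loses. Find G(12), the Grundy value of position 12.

1

G(0) = 0
G(1) = mex{0} = 1
G(2) = mex{1} = 0
G(3) = mex{0} = 1
G(4) = mex{1} = 0
G(5) = mex{0} = 1
G(6) = mex{1} = 0
G(7) = mex{0} = 1
G(8) = mex{1,0} = 2
G(9) = mex{2,1} = 0
G(10) = mex{0,0} = 1
G(11) = mex{1,1} = 0
G(12) = mex{0,0} = 1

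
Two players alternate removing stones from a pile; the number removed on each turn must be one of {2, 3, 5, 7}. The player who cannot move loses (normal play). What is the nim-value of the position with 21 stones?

1

n :  0  1  2  3  4  5  6  7  8  9 10 11 12 13 14 15 16 17 18 19 20 21
G :  0  0  1  1  2  2  3  3  4  0  0  1  1  2  2  3  3  4  0  0  1  1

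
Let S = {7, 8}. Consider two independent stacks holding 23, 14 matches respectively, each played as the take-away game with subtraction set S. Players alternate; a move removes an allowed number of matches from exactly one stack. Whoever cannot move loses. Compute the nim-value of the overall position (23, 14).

All stacks use S = {7, 8}:
n :  0  1  2  3  4  5  6  7  8  9 10 11 12 13 14 15 16 17 18 19 20 21 22 23
G :  0  0  0  0  0  0  0  1  1  1  1  1  1  1  2  0  0  0  0  0  0  0  1  1
Stack A: G(23) = 1.
Stack B: G(14) = 2.
Combined Grundy value = 1 ⊕ 2 = 3.

3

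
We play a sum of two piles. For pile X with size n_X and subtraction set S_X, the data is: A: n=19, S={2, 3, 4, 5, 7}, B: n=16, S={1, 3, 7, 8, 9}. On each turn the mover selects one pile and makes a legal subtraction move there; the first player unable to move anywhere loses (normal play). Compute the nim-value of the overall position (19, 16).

0

Pile A, S = {2, 3, 4, 5, 7}:
n :  0  1  2  3  4  5  6  7  8  9 10 11 12 13 14 15 16 17 18 19
G :  0  0  1  1  2  2  3  3  4  0  0  1  1  2  2  3  3  4  0  0
G_A(19) = 0.
Pile B, S = {1, 3, 7, 8, 9}:
n :  0  1  2  3  4  5  6  7  8  9 10 11 12 13 14 15 16
G :  0  1  0  1  0  1  0  1  2  3  2  3  2  3  2  3  0
G_B(16) = 0.
Combined Grundy value = 0 ⊕ 0 = 0.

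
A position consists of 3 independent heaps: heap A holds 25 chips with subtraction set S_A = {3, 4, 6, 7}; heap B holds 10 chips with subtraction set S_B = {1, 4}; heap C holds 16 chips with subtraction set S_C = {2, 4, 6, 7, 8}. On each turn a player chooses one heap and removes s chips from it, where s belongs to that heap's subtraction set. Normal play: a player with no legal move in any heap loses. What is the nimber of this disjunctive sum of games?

2

Heap A, S = {3, 4, 6, 7}:
G(0) = 0
G(1) = mex{} = 0
G(2) = mex{} = 0
G(3) = mex{0} = 1
G(4) = mex{0,0} = 1
G(5) = mex{0,0} = 1
G(6) = mex{1,0,0} = 2
G(7) = mex{1,1,0,0} = 2
G(8) = mex{1,1,0,0} = 2
G(9) = mex{2,1,1,0} = 3
G(10) = mex{2,2,1,1} = 0
G(11) = mex{2,2,1,1} = 0
G(12) = mex{3,2,2,1} = 0
G(13) = mex{0,3,2,2} = 1
G(14) = mex{0,0,2,2} = 1
G(15) = mex{0,0,3,2} = 1
G(16) = mex{1,0,0,3} = 2
G(17) = mex{1,1,0,0} = 2
G(18) = mex{1,1,0,0} = 2
G(19) = mex{2,1,1,0} = 3
G(20) = mex{2,2,1,1} = 0
G(21) = mex{2,2,1,1} = 0
G(22) = mex{3,2,2,1} = 0
G(23) = mex{0,3,2,2} = 1
G(24) = mex{0,0,2,2} = 1
G(25) = mex{0,0,3,2} = 1
G_A(25) = 1.
Heap B, S = {1, 4}:
n :  0  1  2  3  4  5  6  7  8  9 10
G :  0  1  0  1  2  0  1  0  1  2  0
G_B(10) = 0.
Heap C, S = {2, 4, 6, 7, 8}:
n :  0  1  2  3  4  5  6  7  8  9 10 11 12 13 14 15 16
G :  0  0  1  1  2  2  3  3  4  4  0  0  1  1  2  2  3
G_C(16) = 3.
Combined Grundy value = 1 ⊕ 0 ⊕ 3 = 2.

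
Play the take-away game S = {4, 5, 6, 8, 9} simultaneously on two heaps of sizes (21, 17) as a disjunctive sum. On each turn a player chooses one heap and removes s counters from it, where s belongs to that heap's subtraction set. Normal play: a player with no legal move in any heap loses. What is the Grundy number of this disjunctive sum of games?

All heaps use S = {4, 5, 6, 8, 9}:
G(0) = 0
G(1) = mex{} = 0
G(2) = mex{} = 0
G(3) = mex{} = 0
G(4) = mex{0} = 1
G(5) = mex{0,0} = 1
G(6) = mex{0,0,0} = 1
G(7) = mex{0,0,0} = 1
G(8) = mex{1,0,0,0} = 2
G(9) = mex{1,1,0,0,0} = 2
G(10) = mex{1,1,1,0,0} = 2
G(11) = mex{1,1,1,0,0} = 2
G(12) = mex{2,1,1,1,0} = 3
G(13) = mex{2,2,1,1,1} = 0
G(14) = mex{2,2,2,1,1} = 0
G(15) = mex{2,2,2,1,1} = 0
G(16) = mex{3,2,2,2,1} = 0
G(17) = mex{0,3,2,2,2} = 1
G(18) = mex{0,0,3,2,2} = 1
G(19) = mex{0,0,0,2,2} = 1
G(20) = mex{0,0,0,3,2} = 1
G(21) = mex{1,0,0,0,3} = 2
Heap A: G(21) = 2.
Heap B: G(17) = 1.
Combined Grundy value = 2 ⊕ 1 = 3.

3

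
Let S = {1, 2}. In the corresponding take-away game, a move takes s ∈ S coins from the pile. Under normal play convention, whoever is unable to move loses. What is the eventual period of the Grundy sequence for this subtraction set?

3

G(0) = 0
G(1) = mex{0} = 1
G(2) = mex{1,0} = 2
G(3) = mex{2,1} = 0
G(4) = mex{0,2} = 1
G(5) = mex{1,0} = 2
G(6) = mex{2,1} = 0
G(7) = mex{0,2} = 1
G(8) = mex{1,0} = 2
G(9) = mex{2,1} = 0
G(10) = mex{0,2} = 1
G(11) = mex{1,0} = 2
G(12) = mex{2,1} = 0
G(13) = mex{0,2} = 1
G(14) = mex{1,0} = 2
G(n+3) = G(n) holds for n = 0,…,1 (a full window of length max(S) = 2), so the sequence is purely periodic with period 3.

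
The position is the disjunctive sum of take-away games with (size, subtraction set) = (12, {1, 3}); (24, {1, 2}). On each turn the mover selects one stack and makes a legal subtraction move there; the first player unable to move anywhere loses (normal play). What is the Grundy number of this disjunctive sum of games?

Stack A, S = {1, 3}:
n :  0  1  2  3  4  5  6  7  8  9 10 11 12
G :  0  1  0  1  0  1  0  1  0  1  0  1  0
G_A(12) = 0.
Stack B, S = {1, 2}:
n :  0  1  2  3  4  5  6  7  8  9 10 11 12 13 14 15 16 17 18 19 20 21 22 23 24
G :  0  1  2  0  1  2  0  1  2  0  1  2  0  1  2  0  1  2  0  1  2  0  1  2  0
G_B(24) = 0.
Combined Grundy value = 0 ⊕ 0 = 0.

0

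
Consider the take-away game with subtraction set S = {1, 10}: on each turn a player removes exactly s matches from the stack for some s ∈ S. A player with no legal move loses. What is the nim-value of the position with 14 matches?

G(0) = 0
G(1) = mex{0} = 1
G(2) = mex{1} = 0
G(3) = mex{0} = 1
G(4) = mex{1} = 0
G(5) = mex{0} = 1
G(6) = mex{1} = 0
G(7) = mex{0} = 1
G(8) = mex{1} = 0
G(9) = mex{0} = 1
G(10) = mex{1,0} = 2
G(11) = mex{2,1} = 0
G(12) = mex{0,0} = 1
G(13) = mex{1,1} = 0
G(14) = mex{0,0} = 1

1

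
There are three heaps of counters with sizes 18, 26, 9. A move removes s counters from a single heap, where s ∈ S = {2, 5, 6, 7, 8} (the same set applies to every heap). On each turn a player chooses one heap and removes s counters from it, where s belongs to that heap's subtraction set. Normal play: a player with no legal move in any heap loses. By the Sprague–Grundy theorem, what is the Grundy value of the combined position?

All heaps use S = {2, 5, 6, 7, 8}:
n :  0  1  2  3  4  5  6  7  8  9 10 11 12 13 14 15 16 17 18 19 20 21 22 23 24 25 26
G :  0  0  1  1  0  2  1  3  2  2  3  3  4  0  0  1  1  0  2  1  3  2  2  3  3  4  0
Heap A: G(18) = 2.
Heap B: G(26) = 0.
Heap C: G(9) = 2.
Combined Grundy value = 2 ⊕ 0 ⊕ 2 = 0.

0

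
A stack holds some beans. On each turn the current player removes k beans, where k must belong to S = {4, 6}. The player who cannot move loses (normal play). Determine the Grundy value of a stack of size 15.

n :  0  1  2  3  4  5  6  7  8  9 10 11 12 13 14 15
G :  0  0  0  0  1  1  1  1  2  2  0  0  0  0  1  1

1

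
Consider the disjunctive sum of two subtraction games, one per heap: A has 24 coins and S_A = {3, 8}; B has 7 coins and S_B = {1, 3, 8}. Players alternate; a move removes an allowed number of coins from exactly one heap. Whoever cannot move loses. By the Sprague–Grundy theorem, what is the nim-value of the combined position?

1

Heap A, S = {3, 8}:
G(0) = 0
G(1) = mex{} = 0
G(2) = mex{} = 0
G(3) = mex{0} = 1
G(4) = mex{0} = 1
G(5) = mex{0} = 1
G(6) = mex{1} = 0
G(7) = mex{1} = 0
G(8) = mex{1,0} = 2
G(9) = mex{0,0} = 1
G(10) = mex{0,0} = 1
G(11) = mex{2,1} = 0
G(12) = mex{1,1} = 0
G(13) = mex{1,1} = 0
G(14) = mex{0,0} = 1
G(15) = mex{0,0} = 1
G(16) = mex{0,2} = 1
G(17) = mex{1,1} = 0
G(18) = mex{1,1} = 0
G(19) = mex{1,0} = 2
G(20) = mex{0,0} = 1
G(21) = mex{0,0} = 1
G(22) = mex{2,1} = 0
G(23) = mex{1,1} = 0
G(24) = mex{1,1} = 0
G_A(24) = 0.
Heap B, S = {1, 3, 8}:
n : 0 1 2 3 4 5 6 7
G : 0 1 0 1 0 1 0 1
G_B(7) = 1.
Combined Grundy value = 0 ⊕ 1 = 1.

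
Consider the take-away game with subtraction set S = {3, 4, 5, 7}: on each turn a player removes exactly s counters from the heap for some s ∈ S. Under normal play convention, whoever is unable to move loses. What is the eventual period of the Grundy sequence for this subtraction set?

10

G(0) = 0
G(1) = mex{} = 0
G(2) = mex{} = 0
G(3) = mex{0} = 1
G(4) = mex{0,0} = 1
G(5) = mex{0,0,0} = 1
G(6) = mex{1,0,0} = 2
G(7) = mex{1,1,0,0} = 2
G(8) = mex{1,1,1,0} = 2
G(9) = mex{2,1,1,0} = 3
G(10) = mex{2,2,1,1} = 0
G(11) = mex{2,2,2,1} = 0
G(12) = mex{3,2,2,1} = 0
G(13) = mex{0,3,2,2} = 1
G(14) = mex{0,0,3,2} = 1
G(15) = mex{0,0,0,2} = 1
G(16) = mex{1,0,0,3} = 2
G(17) = mex{1,1,0,0} = 2
G(18) = mex{1,1,1,0} = 2
G(19) = mex{2,1,1,0} = 3
G(20) = mex{2,2,1,1} = 0
G(21) = mex{2,2,2,1} = 0
G(n+10) = G(n) holds for n = 0,…,6 (a full window of length max(S) = 7), so the sequence is purely periodic with period 10.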